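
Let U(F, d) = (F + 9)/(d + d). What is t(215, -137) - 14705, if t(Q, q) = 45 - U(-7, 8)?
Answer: -117281/8 ≈ -14660.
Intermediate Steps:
U(F, d) = (9 + F)/(2*d) (U(F, d) = (9 + F)/((2*d)) = (9 + F)*(1/(2*d)) = (9 + F)/(2*d))
t(Q, q) = 359/8 (t(Q, q) = 45 - (9 - 7)/(2*8) = 45 - 2/(2*8) = 45 - 1*1/8 = 45 - 1/8 = 359/8)
t(215, -137) - 14705 = 359/8 - 14705 = -117281/8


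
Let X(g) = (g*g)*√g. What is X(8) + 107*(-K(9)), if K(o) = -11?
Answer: 1177 + 128*√2 ≈ 1358.0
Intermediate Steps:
X(g) = g^(5/2) (X(g) = g²*√g = g^(5/2))
X(8) + 107*(-K(9)) = 8^(5/2) + 107*(-1*(-11)) = 128*√2 + 107*11 = 128*√2 + 1177 = 1177 + 128*√2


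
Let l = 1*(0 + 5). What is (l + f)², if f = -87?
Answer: 6724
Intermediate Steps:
l = 5 (l = 1*5 = 5)
(l + f)² = (5 - 87)² = (-82)² = 6724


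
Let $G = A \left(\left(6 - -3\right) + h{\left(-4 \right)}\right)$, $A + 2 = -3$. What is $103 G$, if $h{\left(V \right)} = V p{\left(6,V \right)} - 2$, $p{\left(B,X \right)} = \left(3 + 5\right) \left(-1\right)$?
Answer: $-20085$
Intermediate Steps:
$A = -5$ ($A = -2 - 3 = -5$)
$p{\left(B,X \right)} = -8$ ($p{\left(B,X \right)} = 8 \left(-1\right) = -8$)
$h{\left(V \right)} = -2 - 8 V$ ($h{\left(V \right)} = V \left(-8\right) - 2 = - 8 V - 2 = -2 - 8 V$)
$G = -195$ ($G = - 5 \left(\left(6 - -3\right) - -30\right) = - 5 \left(\left(6 + 3\right) + \left(-2 + 32\right)\right) = - 5 \left(9 + 30\right) = \left(-5\right) 39 = -195$)
$103 G = 103 \left(-195\right) = -20085$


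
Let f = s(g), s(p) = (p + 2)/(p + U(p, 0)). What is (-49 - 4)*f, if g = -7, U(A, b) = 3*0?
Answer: -265/7 ≈ -37.857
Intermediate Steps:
U(A, b) = 0
s(p) = (2 + p)/p (s(p) = (p + 2)/(p + 0) = (2 + p)/p)
f = 5/7 (f = (2 - 7)/(-7) = -⅐*(-5) = 5/7 ≈ 0.71429)
(-49 - 4)*f = (-49 - 4)*(5/7) = -53*5/7 = -265/7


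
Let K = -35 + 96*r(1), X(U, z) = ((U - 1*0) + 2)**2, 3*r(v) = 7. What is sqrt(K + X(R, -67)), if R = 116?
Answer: sqrt(14113) ≈ 118.80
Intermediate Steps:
r(v) = 7/3 (r(v) = (1/3)*7 = 7/3)
X(U, z) = (2 + U)**2 (X(U, z) = ((U + 0) + 2)**2 = (U + 2)**2 = (2 + U)**2)
K = 189 (K = -35 + 96*(7/3) = -35 + 224 = 189)
sqrt(K + X(R, -67)) = sqrt(189 + (2 + 116)**2) = sqrt(189 + 118**2) = sqrt(189 + 13924) = sqrt(14113)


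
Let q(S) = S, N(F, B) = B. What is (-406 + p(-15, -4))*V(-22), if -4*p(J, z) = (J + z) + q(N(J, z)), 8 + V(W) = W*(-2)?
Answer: -14409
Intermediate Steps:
V(W) = -8 - 2*W (V(W) = -8 + W*(-2) = -8 - 2*W)
p(J, z) = -z/2 - J/4 (p(J, z) = -((J + z) + z)/4 = -(J + 2*z)/4 = -z/2 - J/4)
(-406 + p(-15, -4))*V(-22) = (-406 + (-1/2*(-4) - 1/4*(-15)))*(-8 - 2*(-22)) = (-406 + (2 + 15/4))*(-8 + 44) = (-406 + 23/4)*36 = -1601/4*36 = -14409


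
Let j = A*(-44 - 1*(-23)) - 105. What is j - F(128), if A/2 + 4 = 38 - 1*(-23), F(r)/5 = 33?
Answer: -2664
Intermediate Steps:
F(r) = 165 (F(r) = 5*33 = 165)
A = 114 (A = -8 + 2*(38 - 1*(-23)) = -8 + 2*(38 + 23) = -8 + 2*61 = -8 + 122 = 114)
j = -2499 (j = 114*(-44 - 1*(-23)) - 105 = 114*(-44 + 23) - 105 = 114*(-21) - 105 = -2394 - 105 = -2499)
j - F(128) = -2499 - 1*165 = -2499 - 165 = -2664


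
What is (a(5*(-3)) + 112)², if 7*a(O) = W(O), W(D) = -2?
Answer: 611524/49 ≈ 12480.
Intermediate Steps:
a(O) = -2/7 (a(O) = (⅐)*(-2) = -2/7)
(a(5*(-3)) + 112)² = (-2/7 + 112)² = (782/7)² = 611524/49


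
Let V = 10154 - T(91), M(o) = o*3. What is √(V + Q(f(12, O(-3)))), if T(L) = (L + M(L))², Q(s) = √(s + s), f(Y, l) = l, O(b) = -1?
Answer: √(-122342 + I*√2) ≈ 0.002 + 349.77*I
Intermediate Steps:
Q(s) = √2*√s (Q(s) = √(2*s) = √2*√s)
M(o) = 3*o
T(L) = 16*L² (T(L) = (L + 3*L)² = (4*L)² = 16*L²)
V = -122342 (V = 10154 - 16*91² = 10154 - 16*8281 = 10154 - 1*132496 = 10154 - 132496 = -122342)
√(V + Q(f(12, O(-3)))) = √(-122342 + √2*√(-1)) = √(-122342 + √2*I) = √(-122342 + I*√2)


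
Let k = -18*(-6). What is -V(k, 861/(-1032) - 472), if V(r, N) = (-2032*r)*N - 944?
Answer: -4461911368/43 ≈ -1.0377e+8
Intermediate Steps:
k = 108
V(r, N) = -944 - 2032*N*r (V(r, N) = -2032*N*r - 944 = -944 - 2032*N*r)
-V(k, 861/(-1032) - 472) = -(-944 - 2032*(861/(-1032) - 472)*108) = -(-944 - 2032*(861*(-1/1032) - 472)*108) = -(-944 - 2032*(-287/344 - 472)*108) = -(-944 - 2032*(-162655/344)*108) = -(-944 + 4461951960/43) = -1*4461911368/43 = -4461911368/43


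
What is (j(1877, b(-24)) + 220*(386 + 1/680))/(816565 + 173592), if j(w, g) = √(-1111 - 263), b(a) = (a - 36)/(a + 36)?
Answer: 2887291/33665338 + I*√1374/990157 ≈ 0.085765 + 3.7436e-5*I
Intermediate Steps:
b(a) = (-36 + a)/(36 + a)
j(w, g) = I*√1374 (j(w, g) = √(-1374) = I*√1374)
(j(1877, b(-24)) + 220*(386 + 1/680))/(816565 + 173592) = (I*√1374 + 220*(386 + 1/680))/(816565 + 173592) = (I*√1374 + 220*(386 + 1/680))/990157 = (I*√1374 + 220*(262481/680))*(1/990157) = (I*√1374 + 2887291/34)*(1/990157) = (2887291/34 + I*√1374)*(1/990157) = 2887291/33665338 + I*√1374/990157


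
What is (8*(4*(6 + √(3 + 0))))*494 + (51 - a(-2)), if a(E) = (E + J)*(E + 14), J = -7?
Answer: 95007 + 15808*√3 ≈ 1.2239e+5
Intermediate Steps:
a(E) = (-7 + E)*(14 + E) (a(E) = (E - 7)*(E + 14) = (-7 + E)*(14 + E))
(8*(4*(6 + √(3 + 0))))*494 + (51 - a(-2)) = (8*(4*(6 + √(3 + 0))))*494 + (51 - (-98 + (-2)² + 7*(-2))) = (8*(4*(6 + √3)))*494 + (51 - (-98 + 4 - 14)) = (8*(24 + 4*√3))*494 + (51 - 1*(-108)) = (192 + 32*√3)*494 + (51 + 108) = (94848 + 15808*√3) + 159 = 95007 + 15808*√3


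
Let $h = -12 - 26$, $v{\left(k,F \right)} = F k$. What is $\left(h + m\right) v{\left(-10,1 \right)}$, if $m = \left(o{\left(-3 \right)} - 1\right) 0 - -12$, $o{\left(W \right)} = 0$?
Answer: $260$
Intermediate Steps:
$m = 12$ ($m = \left(0 - 1\right) 0 - -12 = \left(-1\right) 0 + 12 = 0 + 12 = 12$)
$h = -38$ ($h = -12 - 26 = -38$)
$\left(h + m\right) v{\left(-10,1 \right)} = \left(-38 + 12\right) 1 \left(-10\right) = \left(-26\right) \left(-10\right) = 260$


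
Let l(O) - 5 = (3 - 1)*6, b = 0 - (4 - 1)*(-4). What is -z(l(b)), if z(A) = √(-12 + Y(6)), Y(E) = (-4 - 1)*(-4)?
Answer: -2*√2 ≈ -2.8284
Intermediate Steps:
Y(E) = 20 (Y(E) = -5*(-4) = 20)
b = 12 (b = 0 - 3*(-4) = 0 - 1*(-12) = 0 + 12 = 12)
l(O) = 17 (l(O) = 5 + (3 - 1)*6 = 5 + 2*6 = 5 + 12 = 17)
z(A) = 2*√2 (z(A) = √(-12 + 20) = √8 = 2*√2)
-z(l(b)) = -2*√2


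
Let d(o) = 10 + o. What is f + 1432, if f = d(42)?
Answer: 1484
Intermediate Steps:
f = 52 (f = 10 + 42 = 52)
f + 1432 = 52 + 1432 = 1484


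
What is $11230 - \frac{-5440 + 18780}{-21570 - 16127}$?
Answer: $\frac{18406550}{1639} \approx 11230.0$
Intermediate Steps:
$11230 - \frac{-5440 + 18780}{-21570 - 16127} = 11230 - \frac{13340}{-37697} = 11230 - 13340 \left(- \frac{1}{37697}\right) = 11230 - - \frac{580}{1639} = 11230 + \frac{580}{1639} = \frac{18406550}{1639}$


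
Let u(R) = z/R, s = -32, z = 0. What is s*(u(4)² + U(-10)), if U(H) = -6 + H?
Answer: 512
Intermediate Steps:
u(R) = 0 (u(R) = 0/R = 0)
s*(u(4)² + U(-10)) = -32*(0² + (-6 - 10)) = -32*(0 - 16) = -32*(-16) = 512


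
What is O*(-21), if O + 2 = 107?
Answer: -2205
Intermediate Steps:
O = 105 (O = -2 + 107 = 105)
O*(-21) = 105*(-21) = -2205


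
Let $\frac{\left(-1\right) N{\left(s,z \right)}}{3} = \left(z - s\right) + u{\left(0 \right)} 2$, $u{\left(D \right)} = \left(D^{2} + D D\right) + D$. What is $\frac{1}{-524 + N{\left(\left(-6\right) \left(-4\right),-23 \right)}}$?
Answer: $- \frac{1}{383} \approx -0.002611$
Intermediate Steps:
$u{\left(D \right)} = D + 2 D^{2}$ ($u{\left(D \right)} = \left(D^{2} + D^{2}\right) + D = 2 D^{2} + D = D + 2 D^{2}$)
$N{\left(s,z \right)} = - 3 z + 3 s$ ($N{\left(s,z \right)} = - 3 \left(\left(z - s\right) + 0 \left(1 + 2 \cdot 0\right) 2\right) = - 3 \left(\left(z - s\right) + 0 \left(1 + 0\right) 2\right) = - 3 \left(\left(z - s\right) + 0 \cdot 1 \cdot 2\right) = - 3 \left(\left(z - s\right) + 0 \cdot 2\right) = - 3 \left(\left(z - s\right) + 0\right) = - 3 \left(z - s\right) = - 3 z + 3 s$)
$\frac{1}{-524 + N{\left(\left(-6\right) \left(-4\right),-23 \right)}} = \frac{1}{-524 - \left(-69 - 3 \left(\left(-6\right) \left(-4\right)\right)\right)} = \frac{1}{-524 + \left(69 + 3 \cdot 24\right)} = \frac{1}{-524 + \left(69 + 72\right)} = \frac{1}{-524 + 141} = \frac{1}{-383} = - \frac{1}{383}$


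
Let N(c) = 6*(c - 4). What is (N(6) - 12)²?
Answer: 0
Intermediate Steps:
N(c) = -24 + 6*c (N(c) = 6*(-4 + c) = -24 + 6*c)
(N(6) - 12)² = ((-24 + 6*6) - 12)² = ((-24 + 36) - 12)² = (12 - 12)² = 0² = 0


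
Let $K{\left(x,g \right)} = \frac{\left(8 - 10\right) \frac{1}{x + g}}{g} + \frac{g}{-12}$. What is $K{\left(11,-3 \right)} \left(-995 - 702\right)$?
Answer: $- \frac{1697}{3} \approx -565.67$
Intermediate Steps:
$K{\left(x,g \right)} = - \frac{g}{12} - \frac{2}{g \left(g + x\right)}$ ($K{\left(x,g \right)} = \frac{\left(-2\right) \frac{1}{g + x}}{g} + g \left(- \frac{1}{12}\right) = - \frac{2}{g \left(g + x\right)} - \frac{g}{12} = - \frac{g}{12} - \frac{2}{g \left(g + x\right)}$)
$K{\left(11,-3 \right)} \left(-995 - 702\right) = \frac{-24 - \left(-3\right)^{3} - 11 \left(-3\right)^{2}}{12 \left(-3\right) \left(-3 + 11\right)} \left(-995 - 702\right) = \frac{1}{12} \left(- \frac{1}{3}\right) \frac{1}{8} \left(-24 - -27 - 11 \cdot 9\right) \left(-1697\right) = \frac{1}{12} \left(- \frac{1}{3}\right) \frac{1}{8} \left(-24 + 27 - 99\right) \left(-1697\right) = \frac{1}{12} \left(- \frac{1}{3}\right) \frac{1}{8} \left(-96\right) \left(-1697\right) = \frac{1}{3} \left(-1697\right) = - \frac{1697}{3}$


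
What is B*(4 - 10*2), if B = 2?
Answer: -32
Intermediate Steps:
B*(4 - 10*2) = 2*(4 - 10*2) = 2*(4 - 20) = 2*(-16) = -32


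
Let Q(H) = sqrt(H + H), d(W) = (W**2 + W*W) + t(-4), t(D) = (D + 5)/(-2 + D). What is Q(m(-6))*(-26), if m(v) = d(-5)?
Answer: -26*sqrt(897)/3 ≈ -259.57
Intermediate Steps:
t(D) = (5 + D)/(-2 + D)
d(W) = -1/6 + 2*W**2 (d(W) = (W**2 + W*W) + (5 - 4)/(-2 - 4) = (W**2 + W**2) + 1/(-6) = 2*W**2 - 1/6*1 = 2*W**2 - 1/6 = -1/6 + 2*W**2)
m(v) = 299/6 (m(v) = -1/6 + 2*(-5)**2 = -1/6 + 2*25 = -1/6 + 50 = 299/6)
Q(H) = sqrt(2)*sqrt(H) (Q(H) = sqrt(2*H) = sqrt(2)*sqrt(H))
Q(m(-6))*(-26) = (sqrt(2)*sqrt(299/6))*(-26) = (sqrt(2)*(sqrt(1794)/6))*(-26) = (sqrt(897)/3)*(-26) = -26*sqrt(897)/3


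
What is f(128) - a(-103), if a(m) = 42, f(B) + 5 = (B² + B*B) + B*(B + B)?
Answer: 65489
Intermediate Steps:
f(B) = -5 + 4*B² (f(B) = -5 + ((B² + B*B) + B*(B + B)) = -5 + ((B² + B²) + B*(2*B)) = -5 + (2*B² + 2*B²) = -5 + 4*B²)
f(128) - a(-103) = (-5 + 4*128²) - 1*42 = (-5 + 4*16384) - 42 = (-5 + 65536) - 42 = 65531 - 42 = 65489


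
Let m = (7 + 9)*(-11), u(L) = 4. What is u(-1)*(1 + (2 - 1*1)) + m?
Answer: -168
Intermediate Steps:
m = -176 (m = 16*(-11) = -176)
u(-1)*(1 + (2 - 1*1)) + m = 4*(1 + (2 - 1*1)) - 176 = 4*(1 + (2 - 1)) - 176 = 4*(1 + 1) - 176 = 4*2 - 176 = 8 - 176 = -168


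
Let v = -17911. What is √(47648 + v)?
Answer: √29737 ≈ 172.44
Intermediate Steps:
√(47648 + v) = √(47648 - 17911) = √29737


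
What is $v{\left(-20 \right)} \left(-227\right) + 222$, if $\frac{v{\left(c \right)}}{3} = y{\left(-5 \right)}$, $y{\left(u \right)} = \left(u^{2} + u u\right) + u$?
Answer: $-30423$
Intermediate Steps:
$y{\left(u \right)} = u + 2 u^{2}$ ($y{\left(u \right)} = \left(u^{2} + u^{2}\right) + u = 2 u^{2} + u = u + 2 u^{2}$)
$v{\left(c \right)} = 135$ ($v{\left(c \right)} = 3 \left(- 5 \left(1 + 2 \left(-5\right)\right)\right) = 3 \left(- 5 \left(1 - 10\right)\right) = 3 \left(\left(-5\right) \left(-9\right)\right) = 3 \cdot 45 = 135$)
$v{\left(-20 \right)} \left(-227\right) + 222 = 135 \left(-227\right) + 222 = -30645 + 222 = -30423$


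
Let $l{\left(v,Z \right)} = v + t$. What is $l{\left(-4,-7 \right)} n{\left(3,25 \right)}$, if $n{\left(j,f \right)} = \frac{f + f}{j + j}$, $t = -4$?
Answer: $- \frac{200}{3} \approx -66.667$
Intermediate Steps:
$l{\left(v,Z \right)} = -4 + v$ ($l{\left(v,Z \right)} = v - 4 = -4 + v$)
$n{\left(j,f \right)} = \frac{f}{j}$ ($n{\left(j,f \right)} = \frac{2 f}{2 j} = 2 f \frac{1}{2 j} = \frac{f}{j}$)
$l{\left(-4,-7 \right)} n{\left(3,25 \right)} = \left(-4 - 4\right) \frac{25}{3} = - 8 \cdot 25 \cdot \frac{1}{3} = \left(-8\right) \frac{25}{3} = - \frac{200}{3}$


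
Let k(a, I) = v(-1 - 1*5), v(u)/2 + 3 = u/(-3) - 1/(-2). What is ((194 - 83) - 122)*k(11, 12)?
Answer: 11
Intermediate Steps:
v(u) = -5 - 2*u/3 (v(u) = -6 + 2*(u/(-3) - 1/(-2)) = -6 + 2*(u*(-⅓) - 1*(-½)) = -6 + 2*(-u/3 + ½) = -6 + 2*(½ - u/3) = -6 + (1 - 2*u/3) = -5 - 2*u/3)
k(a, I) = -1 (k(a, I) = -5 - 2*(-1 - 1*5)/3 = -5 - 2*(-1 - 5)/3 = -5 - ⅔*(-6) = -5 + 4 = -1)
((194 - 83) - 122)*k(11, 12) = ((194 - 83) - 122)*(-1) = (111 - 122)*(-1) = -11*(-1) = 11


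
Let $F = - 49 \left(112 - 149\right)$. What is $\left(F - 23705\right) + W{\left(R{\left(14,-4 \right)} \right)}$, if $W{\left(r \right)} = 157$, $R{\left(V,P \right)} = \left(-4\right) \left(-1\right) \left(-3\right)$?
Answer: $-21735$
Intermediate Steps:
$R{\left(V,P \right)} = -12$ ($R{\left(V,P \right)} = 4 \left(-3\right) = -12$)
$F = 1813$ ($F = - 49 \left(112 - 149\right) = \left(-49\right) \left(-37\right) = 1813$)
$\left(F - 23705\right) + W{\left(R{\left(14,-4 \right)} \right)} = \left(1813 - 23705\right) + 157 = -21892 + 157 = -21735$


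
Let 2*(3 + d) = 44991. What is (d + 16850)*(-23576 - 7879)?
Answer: -2475036675/2 ≈ -1.2375e+9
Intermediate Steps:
d = 44985/2 (d = -3 + (1/2)*44991 = -3 + 44991/2 = 44985/2 ≈ 22493.)
(d + 16850)*(-23576 - 7879) = (44985/2 + 16850)*(-23576 - 7879) = (78685/2)*(-31455) = -2475036675/2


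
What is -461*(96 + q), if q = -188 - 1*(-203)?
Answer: -51171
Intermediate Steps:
q = 15 (q = -188 + 203 = 15)
-461*(96 + q) = -461*(96 + 15) = -461*111 = -51171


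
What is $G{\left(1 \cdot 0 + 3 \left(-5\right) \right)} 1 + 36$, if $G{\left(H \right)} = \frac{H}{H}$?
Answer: $37$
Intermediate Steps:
$G{\left(H \right)} = 1$
$G{\left(1 \cdot 0 + 3 \left(-5\right) \right)} 1 + 36 = 1 \cdot 1 + 36 = 1 + 36 = 37$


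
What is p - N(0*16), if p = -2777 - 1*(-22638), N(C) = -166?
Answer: 20027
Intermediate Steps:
p = 19861 (p = -2777 + 22638 = 19861)
p - N(0*16) = 19861 - 1*(-166) = 19861 + 166 = 20027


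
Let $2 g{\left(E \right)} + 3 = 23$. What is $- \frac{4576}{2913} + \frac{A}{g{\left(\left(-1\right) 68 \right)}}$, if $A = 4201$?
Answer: $\frac{12191753}{29130} \approx 418.53$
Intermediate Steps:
$g{\left(E \right)} = 10$ ($g{\left(E \right)} = - \frac{3}{2} + \frac{1}{2} \cdot 23 = - \frac{3}{2} + \frac{23}{2} = 10$)
$- \frac{4576}{2913} + \frac{A}{g{\left(\left(-1\right) 68 \right)}} = - \frac{4576}{2913} + \frac{4201}{10} = \frac{12191753}{29130}$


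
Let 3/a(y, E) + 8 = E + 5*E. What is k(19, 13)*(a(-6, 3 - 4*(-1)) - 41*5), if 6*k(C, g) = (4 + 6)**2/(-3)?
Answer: 174175/153 ≈ 1138.4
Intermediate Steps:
k(C, g) = -50/9 (k(C, g) = ((4 + 6)**2/(-3))/6 = (10**2*(-1/3))/6 = (100*(-1/3))/6 = (1/6)*(-100/3) = -50/9)
a(y, E) = 3/(-8 + 6*E) (a(y, E) = 3/(-8 + (E + 5*E)) = 3/(-8 + 6*E))
k(19, 13)*(a(-6, 3 - 4*(-1)) - 41*5) = -50*(3/(2*(-4 + 3*(3 - 4*(-1)))) - 41*5)/9 = -50*(3/(2*(-4 + 3*(3 + 4))) - 205)/9 = -50*(3/(2*(-4 + 3*7)) - 205)/9 = -50*(3/(2*(-4 + 21)) - 205)/9 = -50*((3/2)/17 - 205)/9 = -50*((3/2)*(1/17) - 205)/9 = -50*(3/34 - 205)/9 = -50/9*(-6967/34) = 174175/153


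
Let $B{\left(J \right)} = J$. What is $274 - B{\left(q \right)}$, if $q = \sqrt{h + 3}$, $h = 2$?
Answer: $274 - \sqrt{5} \approx 271.76$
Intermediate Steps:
$q = \sqrt{5}$ ($q = \sqrt{2 + 3} = \sqrt{5} \approx 2.2361$)
$274 - B{\left(q \right)} = 274 - \sqrt{5}$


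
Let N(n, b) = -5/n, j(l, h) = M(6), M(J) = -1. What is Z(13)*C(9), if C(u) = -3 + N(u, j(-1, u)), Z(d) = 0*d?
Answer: 0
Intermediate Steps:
j(l, h) = -1
Z(d) = 0
C(u) = -3 - 5/u
Z(13)*C(9) = 0*(-3 - 5/9) = 0*(-32/9) = 0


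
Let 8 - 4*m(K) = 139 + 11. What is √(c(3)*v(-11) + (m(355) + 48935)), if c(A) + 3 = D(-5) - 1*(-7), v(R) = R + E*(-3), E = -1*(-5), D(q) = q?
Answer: 13*√1158/2 ≈ 221.19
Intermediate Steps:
m(K) = -71/2 (m(K) = 2 - (139 + 11)/4 = 2 - ¼*150 = 2 - 75/2 = -71/2)
E = 5
v(R) = -15 + R (v(R) = R + 5*(-3) = R - 15 = -15 + R)
c(A) = -1 (c(A) = -3 + (-5 - 1*(-7)) = -3 + (-5 + 7) = -3 + 2 = -1)
√(c(3)*v(-11) + (m(355) + 48935)) = √(-(-15 - 11) + (-71/2 + 48935)) = √(-1*(-26) + 97799/2) = √(26 + 97799/2) = √(97851/2) = 13*√1158/2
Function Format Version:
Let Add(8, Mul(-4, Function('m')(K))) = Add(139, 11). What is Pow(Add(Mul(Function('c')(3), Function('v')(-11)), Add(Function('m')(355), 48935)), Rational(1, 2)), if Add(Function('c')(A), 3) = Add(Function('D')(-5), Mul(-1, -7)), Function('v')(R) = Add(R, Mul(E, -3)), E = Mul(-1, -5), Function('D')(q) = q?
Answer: Mul(Rational(13, 2), Pow(1158, Rational(1, 2))) ≈ 221.19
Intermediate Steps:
Function('m')(K) = Rational(-71, 2) (Function('m')(K) = Add(2, Mul(Rational(-1, 4), Add(139, 11))) = Add(2, Mul(Rational(-1, 4), 150)) = Add(2, Rational(-75, 2)) = Rational(-71, 2))
E = 5
Function('v')(R) = Add(-15, R) (Function('v')(R) = Add(R, Mul(5, -3)) = Add(R, -15) = Add(-15, R))
Function('c')(A) = -1 (Function('c')(A) = Add(-3, Add(-5, Mul(-1, -7))) = Add(-3, Add(-5, 7)) = Add(-3, 2) = -1)
Pow(Add(Mul(Function('c')(3), Function('v')(-11)), Add(Function('m')(355), 48935)), Rational(1, 2)) = Pow(Add(Mul(-1, Add(-15, -11)), Add(Rational(-71, 2), 48935)), Rational(1, 2)) = Pow(Add(Mul(-1, -26), Rational(97799, 2)), Rational(1, 2)) = Pow(Add(26, Rational(97799, 2)), Rational(1, 2)) = Pow(Rational(97851, 2), Rational(1, 2)) = Mul(Rational(13, 2), Pow(1158, Rational(1, 2)))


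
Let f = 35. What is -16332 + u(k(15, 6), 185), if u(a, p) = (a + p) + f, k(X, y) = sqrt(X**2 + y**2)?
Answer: -16112 + 3*sqrt(29) ≈ -16096.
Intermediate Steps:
u(a, p) = 35 + a + p (u(a, p) = (a + p) + 35 = 35 + a + p)
-16332 + u(k(15, 6), 185) = -16332 + (35 + sqrt(15**2 + 6**2) + 185) = -16332 + (35 + sqrt(225 + 36) + 185) = -16332 + (35 + sqrt(261) + 185) = -16332 + (35 + 3*sqrt(29) + 185) = -16332 + (220 + 3*sqrt(29)) = -16112 + 3*sqrt(29)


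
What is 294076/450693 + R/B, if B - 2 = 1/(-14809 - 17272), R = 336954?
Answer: 541325516405902/3212990397 ≈ 1.6848e+5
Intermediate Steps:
B = 64161/32081 (B = 2 + 1/(-14809 - 17272) = 2 + 1/(-32081) = 2 - 1/32081 = 64161/32081 ≈ 2.0000)
294076/450693 + R/B = 294076/450693 + 336954/(64161/32081) = 294076*(1/450693) + 336954*(32081/64161) = 294076/450693 + 3603273758/21387 = 541325516405902/3212990397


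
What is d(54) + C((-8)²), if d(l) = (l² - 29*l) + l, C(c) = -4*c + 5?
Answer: 1153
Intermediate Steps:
C(c) = 5 - 4*c
d(l) = l² - 28*l
d(54) + C((-8)²) = 54*(-28 + 54) + (5 - 4*(-8)²) = 54*26 + (5 - 4*64) = 1404 + (5 - 256) = 1404 - 251 = 1153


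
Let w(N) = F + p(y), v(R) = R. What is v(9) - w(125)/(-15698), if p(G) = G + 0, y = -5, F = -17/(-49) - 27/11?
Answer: 76147167/8461222 ≈ 8.9995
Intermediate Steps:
F = -1136/539 (F = -17*(-1/49) - 27*1/11 = 17/49 - 27/11 = -1136/539 ≈ -2.1076)
p(G) = G
w(N) = -3831/539 (w(N) = -1136/539 - 5 = -3831/539)
v(9) - w(125)/(-15698) = 9 - (-3831)/(539*(-15698)) = 9 - (-3831)*(-1)/(539*15698) = 9 - 1*3831/8461222 = 9 - 3831/8461222 = 76147167/8461222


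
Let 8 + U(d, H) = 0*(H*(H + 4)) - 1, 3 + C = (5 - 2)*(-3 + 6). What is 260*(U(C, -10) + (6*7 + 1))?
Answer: 8840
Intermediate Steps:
C = 6 (C = -3 + (5 - 2)*(-3 + 6) = -3 + 3*3 = -3 + 9 = 6)
U(d, H) = -9 (U(d, H) = -8 + (0*(H*(H + 4)) - 1) = -8 + (0*(H*(4 + H)) - 1) = -8 + (0 - 1) = -8 - 1 = -9)
260*(U(C, -10) + (6*7 + 1)) = 260*(-9 + (6*7 + 1)) = 260*(-9 + (42 + 1)) = 260*(-9 + 43) = 260*34 = 8840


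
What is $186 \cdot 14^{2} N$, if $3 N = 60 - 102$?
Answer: $-510384$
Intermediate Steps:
$N = -14$ ($N = \frac{60 - 102}{3} = \frac{1}{3} \left(-42\right) = -14$)
$186 \cdot 14^{2} N = 186 \cdot 14^{2} \left(-14\right) = 186 \cdot 196 \left(-14\right) = 36456 \left(-14\right) = -510384$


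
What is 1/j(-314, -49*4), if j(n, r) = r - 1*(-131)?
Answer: -1/65 ≈ -0.015385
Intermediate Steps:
j(n, r) = 131 + r (j(n, r) = r + 131 = 131 + r)
1/j(-314, -49*4) = 1/(131 - 49*4) = 1/(131 - 196) = 1/(-65) = -1/65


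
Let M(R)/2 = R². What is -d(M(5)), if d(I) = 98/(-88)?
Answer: 49/44 ≈ 1.1136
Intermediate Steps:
M(R) = 2*R²
d(I) = -49/44 (d(I) = 98*(-1/88) = -49/44)
-d(M(5)) = -1*(-49/44) = 49/44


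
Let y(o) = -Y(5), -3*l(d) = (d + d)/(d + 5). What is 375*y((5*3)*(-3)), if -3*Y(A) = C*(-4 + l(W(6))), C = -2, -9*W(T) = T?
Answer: 38000/39 ≈ 974.36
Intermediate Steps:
W(T) = -T/9
l(d) = -2*d/(3*(5 + d)) (l(d) = -(d + d)/(3*(d + 5)) = -2*d/(3*(5 + d)))
Y(A) = -304/117 (Y(A) = -(-2)*(-4 - 2*(-⅑*6)/(15 + 3*(-⅑*6)))/3 = -(-2)*(-4 - 2*(-⅔)/(15 + 3*(-⅔)))/3 = -(-2)*(-4 - 2*(-⅔)/(15 - 2))/3 = -(-2)*(-4 - 2*(-⅔)/13)/3 = -(-2)*(-4 - 2*(-⅔)*1/13)/3 = -(-2)*(-4 + 4/39)/3 = -(-2)*(-152)/(3*39) = -⅓*304/39 = -304/117)
y(o) = 304/117 (y(o) = -1*(-304/117) = 304/117)
375*y((5*3)*(-3)) = 375*(304/117) = 38000/39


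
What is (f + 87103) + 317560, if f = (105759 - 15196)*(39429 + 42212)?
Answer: 7394058546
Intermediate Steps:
f = 7393653883 (f = 90563*81641 = 7393653883)
(f + 87103) + 317560 = (7393653883 + 87103) + 317560 = 7393740986 + 317560 = 7394058546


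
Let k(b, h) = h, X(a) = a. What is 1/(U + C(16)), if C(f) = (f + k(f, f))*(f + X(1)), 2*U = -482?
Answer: 1/303 ≈ 0.0033003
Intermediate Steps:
U = -241 (U = (½)*(-482) = -241)
C(f) = 2*f*(1 + f) (C(f) = (f + f)*(f + 1) = (2*f)*(1 + f) = 2*f*(1 + f))
1/(U + C(16)) = 1/(-241 + 2*16*(1 + 16)) = 1/(-241 + 2*16*17) = 1/(-241 + 544) = 1/303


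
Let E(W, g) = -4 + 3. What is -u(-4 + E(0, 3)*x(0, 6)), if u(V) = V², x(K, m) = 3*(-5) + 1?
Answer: -100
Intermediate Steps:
x(K, m) = -14 (x(K, m) = -15 + 1 = -14)
E(W, g) = -1
-u(-4 + E(0, 3)*x(0, 6)) = -(-4 - 1*(-14))² = -(-4 + 14)² = -1*10² = -1*100 = -100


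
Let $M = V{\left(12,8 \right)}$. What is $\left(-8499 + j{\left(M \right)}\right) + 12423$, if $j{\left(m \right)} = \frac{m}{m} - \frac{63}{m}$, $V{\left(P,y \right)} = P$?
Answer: $\frac{15679}{4} \approx 3919.8$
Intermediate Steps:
$M = 12$
$j{\left(m \right)} = 1 - \frac{63}{m}$
$\left(-8499 + j{\left(M \right)}\right) + 12423 = \left(-8499 + \frac{-63 + 12}{12}\right) + 12423 = \left(-8499 + \frac{1}{12} \left(-51\right)\right) + 12423 = \left(-8499 - \frac{17}{4}\right) + 12423 = - \frac{34013}{4} + 12423 = \frac{15679}{4}$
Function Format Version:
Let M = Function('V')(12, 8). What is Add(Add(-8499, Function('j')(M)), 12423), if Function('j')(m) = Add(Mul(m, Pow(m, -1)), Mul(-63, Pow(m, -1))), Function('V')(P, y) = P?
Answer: Rational(15679, 4) ≈ 3919.8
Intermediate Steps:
M = 12
Function('j')(m) = Add(1, Mul(-63, Pow(m, -1)))
Add(Add(-8499, Function('j')(M)), 12423) = Add(Add(-8499, Mul(Pow(12, -1), Add(-63, 12))), 12423) = Add(Add(-8499, Mul(Rational(1, 12), -51)), 12423) = Add(Add(-8499, Rational(-17, 4)), 12423) = Add(Rational(-34013, 4), 12423) = Rational(15679, 4)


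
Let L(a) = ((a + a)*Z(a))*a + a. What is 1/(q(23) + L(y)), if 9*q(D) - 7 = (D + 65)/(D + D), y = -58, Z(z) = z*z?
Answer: 207/4685017543 ≈ 4.4183e-8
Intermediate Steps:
Z(z) = z²
q(D) = 7/9 + (65 + D)/(18*D) (q(D) = 7/9 + ((D + 65)/(D + D))/9 = 7/9 + ((65 + D)/((2*D)))/9 = 7/9 + ((65 + D)*(1/(2*D)))/9 = 7/9 + ((65 + D)/(2*D))/9 = 7/9 + (65 + D)/(18*D))
L(a) = a + 2*a⁴ (L(a) = ((a + a)*a²)*a + a = ((2*a)*a²)*a + a = (2*a³)*a + a = 2*a⁴ + a = a + 2*a⁴)
1/(q(23) + L(y)) = 1/((5/18)*(13 + 3*23)/23 + (-58 + 2*(-58)⁴)) = 1/((5/18)*(1/23)*(13 + 69) + (-58 + 2*11316496)) = 1/((5/18)*(1/23)*82 + (-58 + 22632992)) = 1/(205/207 + 22632934) = 1/(4685017543/207) = 207/4685017543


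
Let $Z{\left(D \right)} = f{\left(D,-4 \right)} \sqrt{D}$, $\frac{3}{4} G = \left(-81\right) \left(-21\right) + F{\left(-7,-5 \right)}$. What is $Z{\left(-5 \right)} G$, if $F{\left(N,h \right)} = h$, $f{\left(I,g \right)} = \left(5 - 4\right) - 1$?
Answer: $0$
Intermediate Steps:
$f{\left(I,g \right)} = 0$ ($f{\left(I,g \right)} = 1 - 1 = 0$)
$G = \frac{6784}{3}$ ($G = \frac{4 \left(\left(-81\right) \left(-21\right) - 5\right)}{3} = \frac{4 \left(1701 - 5\right)}{3} = \frac{4}{3} \cdot 1696 = \frac{6784}{3} \approx 2261.3$)
$Z{\left(D \right)} = 0$ ($Z{\left(D \right)} = 0 \sqrt{D} = 0$)
$Z{\left(-5 \right)} G = 0 \cdot \frac{6784}{3} = 0$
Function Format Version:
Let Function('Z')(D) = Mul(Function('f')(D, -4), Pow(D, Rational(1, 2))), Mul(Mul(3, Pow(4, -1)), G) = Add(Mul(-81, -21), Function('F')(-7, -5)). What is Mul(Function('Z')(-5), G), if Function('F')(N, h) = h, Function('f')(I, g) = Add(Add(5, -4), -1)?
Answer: 0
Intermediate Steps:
Function('f')(I, g) = 0 (Function('f')(I, g) = Add(1, -1) = 0)
G = Rational(6784, 3) (G = Mul(Rational(4, 3), Add(Mul(-81, -21), -5)) = Mul(Rational(4, 3), Add(1701, -5)) = Mul(Rational(4, 3), 1696) = Rational(6784, 3) ≈ 2261.3)
Function('Z')(D) = 0 (Function('Z')(D) = Mul(0, Pow(D, Rational(1, 2))) = 0)
Mul(Function('Z')(-5), G) = Mul(0, Rational(6784, 3)) = 0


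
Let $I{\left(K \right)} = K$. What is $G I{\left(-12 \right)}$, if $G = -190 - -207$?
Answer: $-204$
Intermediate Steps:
$G = 17$ ($G = -190 + 207 = 17$)
$G I{\left(-12 \right)} = 17 \left(-12\right) = -204$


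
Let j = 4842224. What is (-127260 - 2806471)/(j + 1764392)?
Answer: -2933731/6606616 ≈ -0.44406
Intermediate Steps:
(-127260 - 2806471)/(j + 1764392) = (-127260 - 2806471)/(4842224 + 1764392) = -2933731/6606616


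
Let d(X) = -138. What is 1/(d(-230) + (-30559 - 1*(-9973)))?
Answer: -1/20724 ≈ -4.8253e-5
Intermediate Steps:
1/(d(-230) + (-30559 - 1*(-9973))) = 1/(-138 + (-30559 - 1*(-9973))) = 1/(-138 + (-30559 + 9973)) = 1/(-138 - 20586) = 1/(-20724) = -1/20724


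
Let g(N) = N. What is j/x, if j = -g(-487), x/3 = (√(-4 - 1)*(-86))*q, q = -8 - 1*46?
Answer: -487*I*√5/69660 ≈ -0.015633*I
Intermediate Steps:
q = -54 (q = -8 - 46 = -54)
x = 13932*I*√5 (x = 3*((√(-4 - 1)*(-86))*(-54)) = 3*((√(-5)*(-86))*(-54)) = 3*(((I*√5)*(-86))*(-54)) = 3*(-86*I*√5*(-54)) = 3*(4644*I*√5) = 13932*I*√5 ≈ 31153.0*I)
j = 487 (j = -1*(-487) = 487)
j/x = 487/((13932*I*√5)) = 487*(-I*√5/69660) = -487*I*√5/69660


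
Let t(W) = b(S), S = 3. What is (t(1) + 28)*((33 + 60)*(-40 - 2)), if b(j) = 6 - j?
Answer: -121086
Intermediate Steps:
t(W) = 3 (t(W) = 6 - 1*3 = 6 - 3 = 3)
(t(1) + 28)*((33 + 60)*(-40 - 2)) = (3 + 28)*((33 + 60)*(-40 - 2)) = 31*(93*(-42)) = 31*(-3906) = -121086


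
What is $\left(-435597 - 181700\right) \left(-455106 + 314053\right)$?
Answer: $87071593741$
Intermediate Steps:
$\left(-435597 - 181700\right) \left(-455106 + 314053\right) = \left(-617297\right) \left(-141053\right) = 87071593741$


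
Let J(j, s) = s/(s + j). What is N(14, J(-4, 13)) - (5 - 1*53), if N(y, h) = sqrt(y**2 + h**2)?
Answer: 48 + sqrt(16045)/9 ≈ 62.074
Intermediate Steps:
J(j, s) = s/(j + s)
N(y, h) = sqrt(h**2 + y**2)
N(14, J(-4, 13)) - (5 - 1*53) = sqrt((13/(-4 + 13))**2 + 14**2) - (5 - 1*53) = sqrt((13/9)**2 + 196) - (5 - 53) = sqrt((13*(1/9))**2 + 196) - 1*(-48) = sqrt((13/9)**2 + 196) + 48 = sqrt(169/81 + 196) + 48 = sqrt(16045/81) + 48 = sqrt(16045)/9 + 48 = 48 + sqrt(16045)/9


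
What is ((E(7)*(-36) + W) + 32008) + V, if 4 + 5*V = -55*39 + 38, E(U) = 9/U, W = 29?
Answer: 1104898/35 ≈ 31569.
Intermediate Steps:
V = -2111/5 (V = -4/5 + (-55*39 + 38)/5 = -4/5 + (-2145 + 38)/5 = -4/5 + (1/5)*(-2107) = -4/5 - 2107/5 = -2111/5 ≈ -422.20)
((E(7)*(-36) + W) + 32008) + V = (((9/7)*(-36) + 29) + 32008) - 2111/5 = ((-324/7 + 29) + 32008) - 2111/5 = (-121/7 + 32008) - 2111/5 = 223935/7 - 2111/5 = 1104898/35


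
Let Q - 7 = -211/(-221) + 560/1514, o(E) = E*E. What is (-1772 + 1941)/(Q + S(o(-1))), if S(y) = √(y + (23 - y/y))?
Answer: 39375680066398/1295843711789 - 4730020369321*√23/1295843711789 ≈ 12.881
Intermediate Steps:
o(E) = E²
Q = 1392686/167297 (Q = 7 + (-211/(-221) + 560/1514) = 7 + (-211*(-1/221) + 560*(1/1514)) = 7 + (211/221 + 280/757) = 7 + 221607/167297 = 1392686/167297 ≈ 8.3246)
S(y) = √(22 + y) (S(y) = √(y + (23 - 1*1)) = √(y + (23 - 1)) = √(y + 22) = √(22 + y))
(-1772 + 1941)/(Q + S(o(-1))) = (-1772 + 1941)/(1392686/167297 + √(22 + (-1)²)) = 169/(1392686/167297 + √(22 + 1)) = 169/(1392686/167297 + √23)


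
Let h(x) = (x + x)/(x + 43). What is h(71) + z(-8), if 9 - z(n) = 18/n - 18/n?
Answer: 584/57 ≈ 10.246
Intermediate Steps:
z(n) = 9 (z(n) = 9 - (18/n - 18/n) = 9 - 1*0 = 9 + 0 = 9)
h(x) = 2*x/(43 + x) (h(x) = (2*x)/(43 + x) = 2*x/(43 + x))
h(71) + z(-8) = 2*71/(43 + 71) + 9 = 2*71/114 + 9 = 2*71*(1/114) + 9 = 71/57 + 9 = 584/57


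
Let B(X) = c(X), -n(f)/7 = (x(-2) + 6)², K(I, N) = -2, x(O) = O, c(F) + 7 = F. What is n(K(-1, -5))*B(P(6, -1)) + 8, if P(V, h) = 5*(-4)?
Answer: 3032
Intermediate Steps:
c(F) = -7 + F
n(f) = -112 (n(f) = -7*(-2 + 6)² = -7*4² = -7*16 = -112)
P(V, h) = -20
B(X) = -7 + X
n(K(-1, -5))*B(P(6, -1)) + 8 = -112*(-7 - 20) + 8 = -112*(-27) + 8 = 3024 + 8 = 3032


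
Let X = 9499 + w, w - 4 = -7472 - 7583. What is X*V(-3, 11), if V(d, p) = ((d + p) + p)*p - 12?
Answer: -1093744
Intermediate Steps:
w = -15051 (w = 4 + (-7472 - 7583) = 4 - 15055 = -15051)
V(d, p) = -12 + p*(d + 2*p) (V(d, p) = (d + 2*p)*p - 12 = p*(d + 2*p) - 12 = -12 + p*(d + 2*p))
X = -5552 (X = 9499 - 15051 = -5552)
X*V(-3, 11) = -5552*(-12 + 2*11² - 3*11) = -5552*(-12 + 2*121 - 33) = -5552*(-12 + 242 - 33) = -5552*197 = -1093744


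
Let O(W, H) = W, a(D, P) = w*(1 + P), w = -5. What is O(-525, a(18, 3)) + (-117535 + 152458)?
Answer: 34398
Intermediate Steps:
a(D, P) = -5 - 5*P (a(D, P) = -5*(1 + P) = -5 - 5*P)
O(-525, a(18, 3)) + (-117535 + 152458) = -525 + (-117535 + 152458) = -525 + 34923 = 34398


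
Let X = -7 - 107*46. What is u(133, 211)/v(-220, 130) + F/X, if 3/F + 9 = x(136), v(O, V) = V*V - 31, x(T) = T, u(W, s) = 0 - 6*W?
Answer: -55509449/1173300803 ≈ -0.047310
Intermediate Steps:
u(W, s) = -6*W
v(O, V) = -31 + V² (v(O, V) = V² - 31 = -31 + V²)
F = 3/127 (F = 3/(-9 + 136) = 3/127 ≈ 0.023622)
X = -4929 (X = -7 - 4922 = -4929)
u(133, 211)/v(-220, 130) + F/X = (-6*133)/(-31 + 130²) + (3/127)/(-4929) = -798/(-31 + 16900) + (3/127)*(-1/4929) = -798/16869 - 1/208661 = -798*1/16869 - 1/208661 = -266/5623 - 1/208661 = -55509449/1173300803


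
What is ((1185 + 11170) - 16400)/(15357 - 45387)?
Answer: 809/6006 ≈ 0.13470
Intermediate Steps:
((1185 + 11170) - 16400)/(15357 - 45387) = (12355 - 16400)/(-30030) = -4045*(-1/30030) = 809/6006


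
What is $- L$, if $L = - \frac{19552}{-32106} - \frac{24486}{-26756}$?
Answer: $- \frac{327320207}{214757034} \approx -1.5241$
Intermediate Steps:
$L = \frac{327320207}{214757034}$ ($L = \left(-19552\right) \left(- \frac{1}{32106}\right) - - \frac{12243}{13378} = \frac{9776}{16053} + \frac{12243}{13378} = \frac{327320207}{214757034} \approx 1.5241$)
$- L = \left(-1\right) \frac{327320207}{214757034} = - \frac{327320207}{214757034}$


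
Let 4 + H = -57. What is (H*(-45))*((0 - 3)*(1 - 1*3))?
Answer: 16470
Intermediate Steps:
H = -61 (H = -4 - 57 = -61)
(H*(-45))*((0 - 3)*(1 - 1*3)) = (-61*(-45))*((0 - 3)*(1 - 1*3)) = 2745*(-3*(1 - 3)) = 2745*(-3*(-2)) = 2745*6 = 16470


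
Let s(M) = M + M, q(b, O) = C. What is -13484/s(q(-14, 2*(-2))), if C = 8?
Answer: -3371/4 ≈ -842.75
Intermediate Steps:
q(b, O) = 8
s(M) = 2*M
-13484/s(q(-14, 2*(-2))) = -13484/(2*8) = -13484/16 = -13484*1/16 = -3371/4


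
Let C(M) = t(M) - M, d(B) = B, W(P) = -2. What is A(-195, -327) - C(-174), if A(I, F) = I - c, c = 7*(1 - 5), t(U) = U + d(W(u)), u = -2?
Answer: -165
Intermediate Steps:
t(U) = -2 + U (t(U) = U - 2 = -2 + U)
c = -28 (c = 7*(-4) = -28)
A(I, F) = 28 + I (A(I, F) = I - 1*(-28) = I + 28 = 28 + I)
C(M) = -2 (C(M) = (-2 + M) - M = -2)
A(-195, -327) - C(-174) = (28 - 195) - 1*(-2) = -167 + 2 = -165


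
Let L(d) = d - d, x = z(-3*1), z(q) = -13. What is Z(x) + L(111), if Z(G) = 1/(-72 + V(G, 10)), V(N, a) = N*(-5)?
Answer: -⅐ ≈ -0.14286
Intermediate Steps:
x = -13
L(d) = 0
V(N, a) = -5*N
Z(G) = 1/(-72 - 5*G)
Z(x) + L(111) = -1/(72 + 5*(-13)) + 0 = -1/(72 - 65) + 0 = -1/7 + 0 = -1*⅐ + 0 = -⅐ + 0 = -⅐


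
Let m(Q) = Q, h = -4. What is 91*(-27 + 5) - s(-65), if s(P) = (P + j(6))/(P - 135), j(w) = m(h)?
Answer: -400469/200 ≈ -2002.3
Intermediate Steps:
j(w) = -4
s(P) = (-4 + P)/(-135 + P) (s(P) = (P - 4)/(P - 135) = (-4 + P)/(-135 + P))
91*(-27 + 5) - s(-65) = 91*(-27 + 5) - (-4 - 65)/(-135 - 65) = 91*(-22) - (-69)/(-200) = -2002 - (-1)*(-69)/200 = -2002 - 1*69/200 = -2002 - 69/200 = -400469/200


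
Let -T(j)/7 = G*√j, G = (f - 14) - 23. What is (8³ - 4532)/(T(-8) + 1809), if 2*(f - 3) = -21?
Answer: -7272180/4048739 + 2504460*I*√2/4048739 ≈ -1.7962 + 0.8748*I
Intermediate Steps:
f = -15/2 (f = 3 + (½)*(-21) = 3 - 21/2 = -15/2 ≈ -7.5000)
G = -89/2 (G = (-15/2 - 14) - 23 = -43/2 - 23 = -89/2 ≈ -44.500)
T(j) = 623*√j/2 (T(j) = -(-623)*√j/2 = 623*√j/2)
(8³ - 4532)/(T(-8) + 1809) = (8³ - 4532)/(623*√(-8)/2 + 1809) = (512 - 4532)/(623*(2*I*√2)/2 + 1809) = -4020/(623*I*√2 + 1809) = -4020/(1809 + 623*I*√2)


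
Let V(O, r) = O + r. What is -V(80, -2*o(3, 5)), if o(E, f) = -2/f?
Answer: -404/5 ≈ -80.800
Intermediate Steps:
-V(80, -2*o(3, 5)) = -(80 - (-4)/5) = -(80 - 2*(-⅖)) = -(80 + ⅘) = -1*404/5 = -404/5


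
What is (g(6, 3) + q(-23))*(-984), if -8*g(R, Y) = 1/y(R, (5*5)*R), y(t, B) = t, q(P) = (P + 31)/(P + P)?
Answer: 8815/46 ≈ 191.63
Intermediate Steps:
q(P) = (31 + P)/(2*P) (q(P) = (31 + P)/((2*P)) = (31 + P)*(1/(2*P)) = (31 + P)/(2*P))
g(R, Y) = -1/(8*R)
(g(6, 3) + q(-23))*(-984) = (-⅛/6 + (½)*(31 - 23)/(-23))*(-984) = (-⅛*⅙ + (½)*(-1/23)*8)*(-984) = (-1/48 - 4/23)*(-984) = -215/1104*(-984) = 8815/46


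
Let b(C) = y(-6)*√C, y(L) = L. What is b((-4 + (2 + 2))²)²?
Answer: 0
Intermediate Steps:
b(C) = -6*√C
b((-4 + (2 + 2))²)² = (-6*√((-4 + (2 + 2))²))² = (-6*√((-4 + 4)²))² = (-6*√(0²))² = (-6*√0)² = (-6*0)² = 0² = 0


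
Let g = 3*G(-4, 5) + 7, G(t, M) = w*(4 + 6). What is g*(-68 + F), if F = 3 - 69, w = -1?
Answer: 3082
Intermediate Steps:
F = -66
G(t, M) = -10 (G(t, M) = -(4 + 6) = -1*10 = -10)
g = -23 (g = 3*(-10) + 7 = -30 + 7 = -23)
g*(-68 + F) = -23*(-68 - 66) = -23*(-134) = 3082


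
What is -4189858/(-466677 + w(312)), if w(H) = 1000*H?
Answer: 4189858/154677 ≈ 27.088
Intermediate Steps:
-4189858/(-466677 + w(312)) = -4189858/(-466677 + 1000*312) = -4189858/(-466677 + 312000) = -4189858/(-154677) = -4189858*(-1/154677) = 4189858/154677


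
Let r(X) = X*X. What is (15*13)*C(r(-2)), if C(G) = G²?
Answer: 3120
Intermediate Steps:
r(X) = X²
(15*13)*C(r(-2)) = (15*13)*((-2)²)² = 195*4² = 195*16 = 3120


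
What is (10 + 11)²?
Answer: 441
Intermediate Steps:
(10 + 11)² = 21² = 441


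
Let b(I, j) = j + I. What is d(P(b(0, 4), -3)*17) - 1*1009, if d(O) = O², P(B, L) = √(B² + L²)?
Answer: 6216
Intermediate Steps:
b(I, j) = I + j
d(P(b(0, 4), -3)*17) - 1*1009 = (√((0 + 4)² + (-3)²)*17)² - 1*1009 = (√(4² + 9)*17)² - 1009 = (√(16 + 9)*17)² - 1009 = (√25*17)² - 1009 = (5*17)² - 1009 = 85² - 1009 = 7225 - 1009 = 6216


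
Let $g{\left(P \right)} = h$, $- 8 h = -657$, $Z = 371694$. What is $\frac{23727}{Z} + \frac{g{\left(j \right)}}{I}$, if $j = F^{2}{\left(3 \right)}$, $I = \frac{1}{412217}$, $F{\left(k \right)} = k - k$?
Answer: $\frac{16777435154617}{495592} \approx 3.3853 \cdot 10^{7}$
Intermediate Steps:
$F{\left(k \right)} = 0$
$h = \frac{657}{8}$ ($h = \left(- \frac{1}{8}\right) \left(-657\right) = \frac{657}{8} \approx 82.125$)
$I = \frac{1}{412217} \approx 2.4259 \cdot 10^{-6}$
$j = 0$ ($j = 0^{2} = 0$)
$g{\left(P \right)} = \frac{657}{8}$
$\frac{23727}{Z} + \frac{g{\left(j \right)}}{I} = \frac{23727}{371694} + \frac{657 \frac{1}{\frac{1}{412217}}}{8} = 23727 \cdot \frac{1}{371694} + \frac{657}{8} \cdot 412217 = \frac{7909}{123898} + \frac{270826569}{8} = \frac{16777435154617}{495592}$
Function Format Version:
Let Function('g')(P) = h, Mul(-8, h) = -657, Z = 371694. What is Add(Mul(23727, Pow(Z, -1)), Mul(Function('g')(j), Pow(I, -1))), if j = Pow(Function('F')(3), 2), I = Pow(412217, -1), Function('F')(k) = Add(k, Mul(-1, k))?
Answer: Rational(16777435154617, 495592) ≈ 3.3853e+7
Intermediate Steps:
Function('F')(k) = 0
h = Rational(657, 8) (h = Mul(Rational(-1, 8), -657) = Rational(657, 8) ≈ 82.125)
I = Rational(1, 412217) ≈ 2.4259e-6
j = 0 (j = Pow(0, 2) = 0)
Function('g')(P) = Rational(657, 8)
Add(Mul(23727, Pow(Z, -1)), Mul(Function('g')(j), Pow(I, -1))) = Add(Mul(23727, Pow(371694, -1)), Mul(Rational(657, 8), Pow(Rational(1, 412217), -1))) = Add(Mul(23727, Rational(1, 371694)), Mul(Rational(657, 8), 412217)) = Add(Rational(7909, 123898), Rational(270826569, 8)) = Rational(16777435154617, 495592)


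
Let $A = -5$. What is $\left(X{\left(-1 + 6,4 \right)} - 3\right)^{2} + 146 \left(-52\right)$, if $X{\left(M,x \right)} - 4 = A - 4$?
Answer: $-7528$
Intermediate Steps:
$X{\left(M,x \right)} = -5$ ($X{\left(M,x \right)} = 4 - 9 = -5$)
$\left(X{\left(-1 + 6,4 \right)} - 3\right)^{2} + 146 \left(-52\right) = \left(-5 - 3\right)^{2} + 146 \left(-52\right) = \left(-8\right)^{2} - 7592 = 64 - 7592 = -7528$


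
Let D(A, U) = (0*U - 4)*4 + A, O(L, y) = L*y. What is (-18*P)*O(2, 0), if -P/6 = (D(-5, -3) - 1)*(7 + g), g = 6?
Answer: 0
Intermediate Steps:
D(A, U) = -16 + A (D(A, U) = (0 - 4)*4 + A = -4*4 + A = -16 + A)
P = 1716 (P = -6*((-16 - 5) - 1)*(7 + 6) = -6*(-21 - 1)*13 = -(-132)*13 = -6*(-286) = 1716)
(-18*P)*O(2, 0) = (-18*1716)*(2*0) = -30888*0 = 0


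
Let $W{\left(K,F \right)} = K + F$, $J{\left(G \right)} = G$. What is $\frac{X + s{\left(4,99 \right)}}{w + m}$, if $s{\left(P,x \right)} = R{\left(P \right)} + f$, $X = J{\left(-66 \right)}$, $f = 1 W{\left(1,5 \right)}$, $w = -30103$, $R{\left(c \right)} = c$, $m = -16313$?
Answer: $\frac{7}{5802} \approx 0.0012065$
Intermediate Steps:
$W{\left(K,F \right)} = F + K$
$f = 6$ ($f = 1 \left(5 + 1\right) = 1 \cdot 6 = 6$)
$X = -66$
$s{\left(P,x \right)} = 6 + P$ ($s{\left(P,x \right)} = P + 6 = 6 + P$)
$\frac{X + s{\left(4,99 \right)}}{w + m} = \frac{-66 + \left(6 + 4\right)}{-30103 - 16313} = \frac{-66 + 10}{-46416} = \left(-56\right) \left(- \frac{1}{46416}\right) = \frac{7}{5802}$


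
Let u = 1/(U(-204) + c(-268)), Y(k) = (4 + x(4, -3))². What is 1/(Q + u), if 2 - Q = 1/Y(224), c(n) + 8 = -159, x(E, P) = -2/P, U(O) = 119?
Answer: 2352/4547 ≈ 0.51726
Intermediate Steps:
c(n) = -167 (c(n) = -8 - 159 = -167)
Y(k) = 196/9 (Y(k) = (4 - 2/(-3))² = (4 - 2*(-⅓))² = (4 + ⅔)² = (14/3)² = 196/9)
u = -1/48 (u = 1/(119 - 167) = 1/(-48) = -1/48 ≈ -0.020833)
Q = 383/196 (Q = 2 - 1/196/9 = 2 - 1*9/196 = 2 - 9/196 = 383/196 ≈ 1.9541)
1/(Q + u) = 1/(383/196 - 1/48) = 1/(4547/2352) = 2352/4547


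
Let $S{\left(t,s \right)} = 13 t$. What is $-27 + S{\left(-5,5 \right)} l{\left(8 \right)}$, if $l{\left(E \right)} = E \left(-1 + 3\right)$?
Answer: $-1067$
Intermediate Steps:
$l{\left(E \right)} = 2 E$ ($l{\left(E \right)} = E 2 = 2 E$)
$-27 + S{\left(-5,5 \right)} l{\left(8 \right)} = -27 + 13 \left(-5\right) 2 \cdot 8 = -27 - 1040 = -1067$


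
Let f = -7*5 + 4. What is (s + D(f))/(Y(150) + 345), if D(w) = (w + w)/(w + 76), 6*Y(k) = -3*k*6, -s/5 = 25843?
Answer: 5814737/4725 ≈ 1230.6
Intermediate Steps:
s = -129215 (s = -5*25843 = -129215)
Y(k) = -3*k (Y(k) = (-3*k*6)/6 = (-18*k)/6 = -3*k)
f = -31 (f = -35 + 4 = -31)
D(w) = 2*w/(76 + w) (D(w) = (2*w)/(76 + w) = 2*w/(76 + w))
(s + D(f))/(Y(150) + 345) = (-129215 + 2*(-31)/(76 - 31))/(-3*150 + 345) = (-129215 + 2*(-31)/45)/(-450 + 345) = (-129215 + 2*(-31)*(1/45))/(-105) = (-129215 - 62/45)*(-1/105) = -5814737/45*(-1/105) = 5814737/4725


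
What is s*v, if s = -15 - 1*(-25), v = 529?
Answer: 5290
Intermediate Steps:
s = 10 (s = -15 + 25 = 10)
s*v = 10*529 = 5290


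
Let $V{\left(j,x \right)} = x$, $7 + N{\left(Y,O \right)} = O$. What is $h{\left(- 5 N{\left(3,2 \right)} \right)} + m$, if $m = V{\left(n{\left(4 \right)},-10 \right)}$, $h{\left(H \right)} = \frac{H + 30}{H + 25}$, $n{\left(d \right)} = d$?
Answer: $- \frac{89}{10} \approx -8.9$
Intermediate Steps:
$N{\left(Y,O \right)} = -7 + O$
$h{\left(H \right)} = \frac{30 + H}{25 + H}$
$m = -10$
$h{\left(- 5 N{\left(3,2 \right)} \right)} + m = \frac{30 - 5 \left(-7 + 2\right)}{25 - 5 \left(-7 + 2\right)} - 10 = \frac{30 - -25}{25 - -25} - 10 = \frac{30 + 25}{25 + 25} - 10 = \frac{1}{50} \cdot 55 - 10 = \frac{11}{10} - 10 = - \frac{89}{10}$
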